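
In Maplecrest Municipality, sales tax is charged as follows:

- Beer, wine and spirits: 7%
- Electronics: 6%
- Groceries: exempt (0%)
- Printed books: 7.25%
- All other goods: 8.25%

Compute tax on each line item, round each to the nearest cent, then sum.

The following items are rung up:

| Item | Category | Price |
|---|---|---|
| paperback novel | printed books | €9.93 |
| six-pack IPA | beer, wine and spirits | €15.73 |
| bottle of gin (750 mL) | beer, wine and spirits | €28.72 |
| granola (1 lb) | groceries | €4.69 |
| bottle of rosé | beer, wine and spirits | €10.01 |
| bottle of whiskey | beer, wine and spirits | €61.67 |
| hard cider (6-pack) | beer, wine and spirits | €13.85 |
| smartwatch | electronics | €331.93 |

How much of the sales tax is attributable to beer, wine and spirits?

Six-pack IPA €15.73: beer, wine and spirits → 7% → €1.10
Bottle of gin (750 mL) €28.72: beer, wine and spirits → 7% → €2.01
Bottle of rosé €10.01: beer, wine and spirits → 7% → €0.70
Bottle of whiskey €61.67: beer, wine and spirits → 7% → €4.32
Hard cider (6-pack) €13.85: beer, wine and spirits → 7% → €0.97
Tax on beer, wine and spirits = €1.10 + €2.01 + €0.70 + €4.32 + €0.97 = €9.10

€9.10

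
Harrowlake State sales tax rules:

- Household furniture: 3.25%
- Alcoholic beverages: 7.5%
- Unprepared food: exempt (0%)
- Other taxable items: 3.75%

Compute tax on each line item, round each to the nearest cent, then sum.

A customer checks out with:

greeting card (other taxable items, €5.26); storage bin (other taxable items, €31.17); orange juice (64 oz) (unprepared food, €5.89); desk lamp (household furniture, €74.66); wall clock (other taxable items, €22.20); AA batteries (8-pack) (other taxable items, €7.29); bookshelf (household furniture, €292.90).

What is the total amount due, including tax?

€453.79

Greeting card €5.26: other taxable items → 3.75% → €0.20
Storage bin €31.17: other taxable items → 3.75% → €1.17
Orange juice (64 oz) €5.89: unprepared food → 0% → €0.00
Desk lamp €74.66: household furniture → 3.25% → €2.43
Wall clock €22.20: other taxable items → 3.75% → €0.83
AA batteries (8-pack) €7.29: other taxable items → 3.75% → €0.27
Bookshelf €292.90: household furniture → 3.25% → €9.52
Subtotal = €439.37; tax = €14.42; total due = €453.79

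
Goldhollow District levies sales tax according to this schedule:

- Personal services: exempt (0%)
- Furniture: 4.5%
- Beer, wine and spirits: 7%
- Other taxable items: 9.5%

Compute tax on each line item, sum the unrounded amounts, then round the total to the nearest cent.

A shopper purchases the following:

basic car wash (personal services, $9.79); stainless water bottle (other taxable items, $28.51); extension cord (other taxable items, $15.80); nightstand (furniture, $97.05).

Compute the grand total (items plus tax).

Basic car wash $9.79: personal services → 0% → $0.00
Stainless water bottle $28.51: other taxable items → 9.5% → $2.70845
Extension cord $15.80: other taxable items → 9.5% → $1.501
Nightstand $97.05: furniture → 4.5% → $4.36725
Subtotal = $151.15; unrounded tax = $8.5767 → $8.58; total due = $159.73

$159.73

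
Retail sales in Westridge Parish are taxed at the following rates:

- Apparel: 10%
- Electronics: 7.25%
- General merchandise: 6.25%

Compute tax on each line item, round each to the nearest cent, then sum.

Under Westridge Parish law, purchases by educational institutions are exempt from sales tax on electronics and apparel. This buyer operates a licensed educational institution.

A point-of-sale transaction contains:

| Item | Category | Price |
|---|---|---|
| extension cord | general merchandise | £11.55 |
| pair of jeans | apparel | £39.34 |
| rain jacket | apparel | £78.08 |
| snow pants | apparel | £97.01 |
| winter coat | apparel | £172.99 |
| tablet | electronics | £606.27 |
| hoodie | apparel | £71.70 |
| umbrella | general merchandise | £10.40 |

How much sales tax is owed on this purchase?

Extension cord £11.55: general merchandise → 6.25% → £0.72
Pair of jeans £39.34: apparel, buyer-exempt → 0% → £0.00
Rain jacket £78.08: apparel, buyer-exempt → 0% → £0.00
Snow pants £97.01: apparel, buyer-exempt → 0% → £0.00
Winter coat £172.99: apparel, buyer-exempt → 0% → £0.00
Tablet £606.27: electronics, buyer-exempt → 0% → £0.00
Hoodie £71.70: apparel, buyer-exempt → 0% → £0.00
Umbrella £10.40: general merchandise → 6.25% → £0.65
Total tax = £0.72 + £0.65 = £1.37

£1.37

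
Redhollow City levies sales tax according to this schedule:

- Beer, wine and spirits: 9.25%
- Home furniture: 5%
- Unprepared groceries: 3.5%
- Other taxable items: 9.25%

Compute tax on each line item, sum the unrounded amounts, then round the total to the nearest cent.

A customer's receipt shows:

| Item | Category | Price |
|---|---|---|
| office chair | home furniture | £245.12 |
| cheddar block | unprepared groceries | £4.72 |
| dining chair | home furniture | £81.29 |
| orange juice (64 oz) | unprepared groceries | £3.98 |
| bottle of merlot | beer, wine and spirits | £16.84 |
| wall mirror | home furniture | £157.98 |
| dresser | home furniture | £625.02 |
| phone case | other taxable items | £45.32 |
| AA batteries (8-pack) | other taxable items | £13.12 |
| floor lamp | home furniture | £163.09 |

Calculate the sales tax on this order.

£70.89

Office chair £245.12: home furniture → 5% → £12.256
Cheddar block £4.72: unprepared groceries → 3.5% → £0.1652
Dining chair £81.29: home furniture → 5% → £4.0645
Orange juice (64 oz) £3.98: unprepared groceries → 3.5% → £0.1393
Bottle of merlot £16.84: beer, wine and spirits → 9.25% → £1.5577
Wall mirror £157.98: home furniture → 5% → £7.899
Dresser £625.02: home furniture → 5% → £31.251
Phone case £45.32: other taxable items → 9.25% → £4.1921
AA batteries (8-pack) £13.12: other taxable items → 9.25% → £1.2136
Floor lamp £163.09: home furniture → 5% → £8.1545
Unrounded tax sum = £70.8929 → £70.89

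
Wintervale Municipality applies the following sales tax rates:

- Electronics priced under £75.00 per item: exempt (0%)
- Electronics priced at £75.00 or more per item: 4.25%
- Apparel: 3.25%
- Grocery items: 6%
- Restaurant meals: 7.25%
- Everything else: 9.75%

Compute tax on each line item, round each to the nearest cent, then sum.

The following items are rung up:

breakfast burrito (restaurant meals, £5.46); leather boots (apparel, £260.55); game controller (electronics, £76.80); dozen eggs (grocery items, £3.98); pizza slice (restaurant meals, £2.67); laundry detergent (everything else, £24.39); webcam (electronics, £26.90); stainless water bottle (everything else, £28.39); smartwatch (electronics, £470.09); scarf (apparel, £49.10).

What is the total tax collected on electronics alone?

£23.24

Game controller £76.80: electronics, £75.00 or more → 4.25% → £3.26
Webcam £26.90: electronics, under £75.00 → 0% → £0.00
Smartwatch £470.09: electronics, £75.00 or more → 4.25% → £19.98
Tax on electronics = £3.26 + £0.00 + £19.98 = £23.24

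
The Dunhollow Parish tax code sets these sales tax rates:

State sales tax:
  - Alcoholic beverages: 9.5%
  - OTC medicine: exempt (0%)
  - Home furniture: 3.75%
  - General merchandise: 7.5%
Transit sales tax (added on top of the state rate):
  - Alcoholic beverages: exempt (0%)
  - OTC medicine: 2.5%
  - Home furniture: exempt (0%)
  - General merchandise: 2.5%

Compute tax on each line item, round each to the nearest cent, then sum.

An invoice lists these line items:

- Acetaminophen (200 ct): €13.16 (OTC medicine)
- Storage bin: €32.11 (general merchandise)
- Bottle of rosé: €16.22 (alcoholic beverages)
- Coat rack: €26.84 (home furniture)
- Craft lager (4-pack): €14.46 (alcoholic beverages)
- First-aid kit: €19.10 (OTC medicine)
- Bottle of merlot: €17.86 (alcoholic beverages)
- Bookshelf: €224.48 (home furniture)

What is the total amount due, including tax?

€382.29

Acetaminophen (200 ct) €13.16: OTC medicine → 0% + 2.5% transit = 2.5% → €0.33
Storage bin €32.11: general merchandise → 7.5% + 2.5% transit = 10% → €3.21
Bottle of rosé €16.22: alcoholic beverages → 9.5% + 0% transit = 9.5% → €1.54
Coat rack €26.84: home furniture → 3.75% + 0% transit = 3.75% → €1.01
Craft lager (4-pack) €14.46: alcoholic beverages → 9.5% + 0% transit = 9.5% → €1.37
First-aid kit €19.10: OTC medicine → 0% + 2.5% transit = 2.5% → €0.48
Bottle of merlot €17.86: alcoholic beverages → 9.5% + 0% transit = 9.5% → €1.70
Bookshelf €224.48: home furniture → 3.75% + 0% transit = 3.75% → €8.42
Subtotal = €364.23; tax = €18.06; total due = €382.29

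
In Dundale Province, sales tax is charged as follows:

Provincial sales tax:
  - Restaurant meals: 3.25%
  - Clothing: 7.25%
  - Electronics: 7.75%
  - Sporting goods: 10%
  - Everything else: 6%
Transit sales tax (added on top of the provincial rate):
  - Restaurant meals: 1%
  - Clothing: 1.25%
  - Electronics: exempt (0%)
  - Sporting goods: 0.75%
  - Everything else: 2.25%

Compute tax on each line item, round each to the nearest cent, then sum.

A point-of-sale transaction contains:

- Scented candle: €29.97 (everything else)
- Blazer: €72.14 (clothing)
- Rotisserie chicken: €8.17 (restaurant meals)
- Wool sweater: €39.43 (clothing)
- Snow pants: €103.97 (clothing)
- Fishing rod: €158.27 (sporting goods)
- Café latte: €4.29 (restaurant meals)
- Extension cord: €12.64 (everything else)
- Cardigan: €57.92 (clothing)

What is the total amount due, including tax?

Scented candle €29.97: everything else → 6% + 2.25% transit = 8.25% → €2.47
Blazer €72.14: clothing → 7.25% + 1.25% transit = 8.5% → €6.13
Rotisserie chicken €8.17: restaurant meals → 3.25% + 1% transit = 4.25% → €0.35
Wool sweater €39.43: clothing → 7.25% + 1.25% transit = 8.5% → €3.35
Snow pants €103.97: clothing → 7.25% + 1.25% transit = 8.5% → €8.84
Fishing rod €158.27: sporting goods → 10% + 0.75% transit = 10.75% → €17.01
Café latte €4.29: restaurant meals → 3.25% + 1% transit = 4.25% → €0.18
Extension cord €12.64: everything else → 6% + 2.25% transit = 8.25% → €1.04
Cardigan €57.92: clothing → 7.25% + 1.25% transit = 8.5% → €4.92
Subtotal = €486.80; tax = €44.29; total due = €531.09

€531.09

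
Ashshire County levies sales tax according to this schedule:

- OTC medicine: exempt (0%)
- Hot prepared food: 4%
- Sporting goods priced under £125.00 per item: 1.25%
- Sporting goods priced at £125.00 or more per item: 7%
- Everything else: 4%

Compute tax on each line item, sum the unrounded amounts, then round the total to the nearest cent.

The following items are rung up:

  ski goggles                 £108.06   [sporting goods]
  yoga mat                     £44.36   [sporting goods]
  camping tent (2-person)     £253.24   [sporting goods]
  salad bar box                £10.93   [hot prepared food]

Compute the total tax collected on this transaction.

£20.07

Ski goggles £108.06: sporting goods, under £125.00 → 1.25% → £1.35075
Yoga mat £44.36: sporting goods, under £125.00 → 1.25% → £0.5545
Camping tent (2-person) £253.24: sporting goods, £125.00 or more → 7% → £17.7268
Salad bar box £10.93: hot prepared food → 4% → £0.4372
Unrounded tax sum = £20.06925 → £20.07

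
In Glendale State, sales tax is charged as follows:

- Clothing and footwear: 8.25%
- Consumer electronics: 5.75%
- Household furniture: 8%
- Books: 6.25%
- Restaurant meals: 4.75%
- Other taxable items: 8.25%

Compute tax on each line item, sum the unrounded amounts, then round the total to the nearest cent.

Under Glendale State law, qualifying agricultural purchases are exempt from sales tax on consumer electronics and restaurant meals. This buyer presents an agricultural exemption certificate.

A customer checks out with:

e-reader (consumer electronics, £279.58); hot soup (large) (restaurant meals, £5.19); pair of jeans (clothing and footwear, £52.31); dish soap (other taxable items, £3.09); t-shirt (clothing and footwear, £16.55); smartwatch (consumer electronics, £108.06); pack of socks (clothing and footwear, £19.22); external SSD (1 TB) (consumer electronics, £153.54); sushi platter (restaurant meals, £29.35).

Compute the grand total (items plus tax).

E-reader £279.58: consumer electronics, buyer-exempt → 0% → £0.00
Hot soup (large) £5.19: restaurant meals, buyer-exempt → 0% → £0.00
Pair of jeans £52.31: clothing and footwear → 8.25% → £4.315575
Dish soap £3.09: other taxable items → 8.25% → £0.254925
T-shirt £16.55: clothing and footwear → 8.25% → £1.365375
Smartwatch £108.06: consumer electronics, buyer-exempt → 0% → £0.00
Pack of socks £19.22: clothing and footwear → 8.25% → £1.58565
External SSD (1 TB) £153.54: consumer electronics, buyer-exempt → 0% → £0.00
Sushi platter £29.35: restaurant meals, buyer-exempt → 0% → £0.00
Subtotal = £666.89; unrounded tax = £7.521525 → £7.52; total due = £674.41

£674.41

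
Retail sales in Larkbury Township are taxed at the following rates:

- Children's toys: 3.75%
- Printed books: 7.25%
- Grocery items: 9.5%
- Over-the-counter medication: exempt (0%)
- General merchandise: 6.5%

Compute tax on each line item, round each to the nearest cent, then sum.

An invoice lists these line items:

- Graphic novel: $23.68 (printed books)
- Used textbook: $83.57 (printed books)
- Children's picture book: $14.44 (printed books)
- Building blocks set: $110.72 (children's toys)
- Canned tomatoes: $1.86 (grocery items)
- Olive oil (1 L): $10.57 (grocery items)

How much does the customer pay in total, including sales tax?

$259.00

Graphic novel $23.68: printed books → 7.25% → $1.72
Used textbook $83.57: printed books → 7.25% → $6.06
Children's picture book $14.44: printed books → 7.25% → $1.05
Building blocks set $110.72: children's toys → 3.75% → $4.15
Canned tomatoes $1.86: grocery items → 9.5% → $0.18
Olive oil (1 L) $10.57: grocery items → 9.5% → $1.00
Subtotal = $244.84; tax = $14.16; total due = $259.00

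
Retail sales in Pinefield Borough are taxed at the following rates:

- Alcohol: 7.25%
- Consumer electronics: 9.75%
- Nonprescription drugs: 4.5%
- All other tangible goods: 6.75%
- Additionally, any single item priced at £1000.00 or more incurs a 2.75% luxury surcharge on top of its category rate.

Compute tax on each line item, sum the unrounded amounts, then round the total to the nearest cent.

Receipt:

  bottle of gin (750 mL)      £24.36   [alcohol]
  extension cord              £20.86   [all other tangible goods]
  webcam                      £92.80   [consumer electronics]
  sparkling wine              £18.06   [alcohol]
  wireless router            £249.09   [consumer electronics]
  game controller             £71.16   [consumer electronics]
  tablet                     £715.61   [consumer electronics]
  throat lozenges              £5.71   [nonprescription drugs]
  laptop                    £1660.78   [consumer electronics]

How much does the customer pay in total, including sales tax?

£3180.81

Bottle of gin (750 mL) £24.36: alcohol → 7.25% → £1.7661
Extension cord £20.86: all other tangible goods → 6.75% → £1.40805
Webcam £92.80: consumer electronics → 9.75% → £9.048
Sparkling wine £18.06: alcohol → 7.25% → £1.30935
Wireless router £249.09: consumer electronics → 9.75% → £24.286275
Game controller £71.16: consumer electronics → 9.75% → £6.9381
Tablet £715.61: consumer electronics → 9.75% → £69.771975
Throat lozenges £5.71: nonprescription drugs → 4.5% → £0.25695
Laptop £1660.78: consumer electronics → 9.75% + 2.75% surcharge = 12.5% → £207.5975
Subtotal = £2858.43; unrounded tax = £322.3823 → £322.38; total due = £3180.81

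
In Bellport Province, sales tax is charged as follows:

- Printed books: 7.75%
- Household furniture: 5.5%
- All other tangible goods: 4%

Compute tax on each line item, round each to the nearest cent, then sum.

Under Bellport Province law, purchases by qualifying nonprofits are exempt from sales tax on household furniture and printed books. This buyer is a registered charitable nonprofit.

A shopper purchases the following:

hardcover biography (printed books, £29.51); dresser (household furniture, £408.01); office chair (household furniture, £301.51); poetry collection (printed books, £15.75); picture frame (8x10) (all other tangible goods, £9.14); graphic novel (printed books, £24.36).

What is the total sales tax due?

Hardcover biography £29.51: printed books, buyer-exempt → 0% → £0.00
Dresser £408.01: household furniture, buyer-exempt → 0% → £0.00
Office chair £301.51: household furniture, buyer-exempt → 0% → £0.00
Poetry collection £15.75: printed books, buyer-exempt → 0% → £0.00
Picture frame (8x10) £9.14: all other tangible goods → 4% → £0.37
Graphic novel £24.36: printed books, buyer-exempt → 0% → £0.00
Total tax = £0.37

£0.37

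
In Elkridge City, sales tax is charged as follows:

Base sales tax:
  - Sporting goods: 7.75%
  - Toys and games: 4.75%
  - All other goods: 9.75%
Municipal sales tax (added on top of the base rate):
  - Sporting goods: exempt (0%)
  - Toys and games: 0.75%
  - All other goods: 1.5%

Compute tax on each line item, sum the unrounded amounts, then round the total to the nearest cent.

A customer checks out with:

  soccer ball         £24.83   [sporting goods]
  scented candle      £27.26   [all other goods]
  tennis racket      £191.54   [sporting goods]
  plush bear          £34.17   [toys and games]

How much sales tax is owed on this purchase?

£21.71

Soccer ball £24.83: sporting goods → 7.75% + 0% municipal = 7.75% → £1.924325
Scented candle £27.26: all other goods → 9.75% + 1.5% municipal = 11.25% → £3.06675
Tennis racket £191.54: sporting goods → 7.75% + 0% municipal = 7.75% → £14.84435
Plush bear £34.17: toys and games → 4.75% + 0.75% municipal = 5.5% → £1.87935
Unrounded tax sum = £21.714775 → £21.71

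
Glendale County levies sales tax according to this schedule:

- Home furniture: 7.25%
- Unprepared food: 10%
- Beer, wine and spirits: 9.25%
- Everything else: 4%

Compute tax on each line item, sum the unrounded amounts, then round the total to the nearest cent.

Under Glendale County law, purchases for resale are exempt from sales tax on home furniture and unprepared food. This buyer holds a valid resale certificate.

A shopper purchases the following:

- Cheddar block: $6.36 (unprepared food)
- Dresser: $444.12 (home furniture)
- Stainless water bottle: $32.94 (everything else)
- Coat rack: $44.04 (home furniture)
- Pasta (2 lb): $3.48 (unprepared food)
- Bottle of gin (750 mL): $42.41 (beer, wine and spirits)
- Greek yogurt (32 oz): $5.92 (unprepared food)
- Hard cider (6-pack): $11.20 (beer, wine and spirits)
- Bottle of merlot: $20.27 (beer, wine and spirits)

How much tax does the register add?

$8.15

Cheddar block $6.36: unprepared food, buyer-exempt → 0% → $0.00
Dresser $444.12: home furniture, buyer-exempt → 0% → $0.00
Stainless water bottle $32.94: everything else → 4% → $1.3176
Coat rack $44.04: home furniture, buyer-exempt → 0% → $0.00
Pasta (2 lb) $3.48: unprepared food, buyer-exempt → 0% → $0.00
Bottle of gin (750 mL) $42.41: beer, wine and spirits → 9.25% → $3.922925
Greek yogurt (32 oz) $5.92: unprepared food, buyer-exempt → 0% → $0.00
Hard cider (6-pack) $11.20: beer, wine and spirits → 9.25% → $1.036
Bottle of merlot $20.27: beer, wine and spirits → 9.25% → $1.874975
Unrounded tax sum = $8.1515 → $8.15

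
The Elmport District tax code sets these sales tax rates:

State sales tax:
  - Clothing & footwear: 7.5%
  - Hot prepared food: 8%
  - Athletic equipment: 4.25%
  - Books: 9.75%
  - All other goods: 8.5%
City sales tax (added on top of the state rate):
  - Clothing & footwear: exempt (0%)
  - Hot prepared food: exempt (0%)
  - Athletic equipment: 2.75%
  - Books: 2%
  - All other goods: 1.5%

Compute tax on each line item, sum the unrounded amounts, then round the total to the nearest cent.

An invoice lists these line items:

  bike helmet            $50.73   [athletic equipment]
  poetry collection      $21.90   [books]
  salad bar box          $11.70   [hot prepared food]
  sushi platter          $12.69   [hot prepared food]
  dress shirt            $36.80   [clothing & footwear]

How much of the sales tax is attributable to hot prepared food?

Salad bar box $11.70: hot prepared food → 8% + 0% city = 8% → $0.936
Sushi platter $12.69: hot prepared food → 8% + 0% city = 8% → $1.0152
Tax on hot prepared food: unrounded sum = $1.9512 → $1.95

$1.95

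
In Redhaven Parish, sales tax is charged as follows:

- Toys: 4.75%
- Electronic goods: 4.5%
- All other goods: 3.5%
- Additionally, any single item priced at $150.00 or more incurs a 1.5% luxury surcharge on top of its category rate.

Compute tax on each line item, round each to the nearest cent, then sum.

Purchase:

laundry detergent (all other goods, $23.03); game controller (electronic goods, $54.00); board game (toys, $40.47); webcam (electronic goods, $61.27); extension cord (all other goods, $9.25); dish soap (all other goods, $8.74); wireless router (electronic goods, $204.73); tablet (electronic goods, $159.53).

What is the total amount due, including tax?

$591.42

Laundry detergent $23.03: all other goods → 3.5% → $0.81
Game controller $54.00: electronic goods → 4.5% → $2.43
Board game $40.47: toys → 4.75% → $1.92
Webcam $61.27: electronic goods → 4.5% → $2.76
Extension cord $9.25: all other goods → 3.5% → $0.32
Dish soap $8.74: all other goods → 3.5% → $0.31
Wireless router $204.73: electronic goods → 4.5% + 1.5% surcharge = 6% → $12.28
Tablet $159.53: electronic goods → 4.5% + 1.5% surcharge = 6% → $9.57
Subtotal = $561.02; tax = $30.40; total due = $591.42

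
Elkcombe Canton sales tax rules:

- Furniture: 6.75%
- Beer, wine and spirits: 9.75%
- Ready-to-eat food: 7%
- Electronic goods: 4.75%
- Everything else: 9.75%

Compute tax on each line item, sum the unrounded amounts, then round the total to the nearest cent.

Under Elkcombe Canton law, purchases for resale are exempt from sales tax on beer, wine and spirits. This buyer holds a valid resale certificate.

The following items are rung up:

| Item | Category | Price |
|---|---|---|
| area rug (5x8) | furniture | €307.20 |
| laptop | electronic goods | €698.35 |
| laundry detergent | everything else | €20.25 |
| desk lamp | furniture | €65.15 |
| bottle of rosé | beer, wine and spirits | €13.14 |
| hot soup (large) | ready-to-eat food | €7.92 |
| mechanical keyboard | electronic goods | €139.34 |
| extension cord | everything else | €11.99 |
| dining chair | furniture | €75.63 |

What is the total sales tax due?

Area rug (5x8) €307.20: furniture → 6.75% → €20.736
Laptop €698.35: electronic goods → 4.75% → €33.171625
Laundry detergent €20.25: everything else → 9.75% → €1.974375
Desk lamp €65.15: furniture → 6.75% → €4.397625
Bottle of rosé €13.14: beer, wine and spirits, buyer-exempt → 0% → €0.00
Hot soup (large) €7.92: ready-to-eat food → 7% → €0.5544
Mechanical keyboard €139.34: electronic goods → 4.75% → €6.61865
Extension cord €11.99: everything else → 9.75% → €1.169025
Dining chair €75.63: furniture → 6.75% → €5.105025
Unrounded tax sum = €73.726725 → €73.73

€73.73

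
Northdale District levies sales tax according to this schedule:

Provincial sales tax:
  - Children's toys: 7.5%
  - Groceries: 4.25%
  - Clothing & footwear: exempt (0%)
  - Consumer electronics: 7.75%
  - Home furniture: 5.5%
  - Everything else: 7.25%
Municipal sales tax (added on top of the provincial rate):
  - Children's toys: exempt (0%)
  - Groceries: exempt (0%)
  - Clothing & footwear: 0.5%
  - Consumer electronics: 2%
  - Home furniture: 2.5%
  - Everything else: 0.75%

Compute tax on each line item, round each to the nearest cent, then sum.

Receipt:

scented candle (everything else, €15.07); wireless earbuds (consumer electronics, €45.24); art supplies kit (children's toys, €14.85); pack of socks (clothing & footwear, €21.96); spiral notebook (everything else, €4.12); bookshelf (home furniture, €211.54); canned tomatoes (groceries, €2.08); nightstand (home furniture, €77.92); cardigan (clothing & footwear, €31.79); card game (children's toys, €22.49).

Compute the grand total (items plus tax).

Scented candle €15.07: everything else → 7.25% + 0.75% municipal = 8% → €1.21
Wireless earbuds €45.24: consumer electronics → 7.75% + 2% municipal = 9.75% → €4.41
Art supplies kit €14.85: children's toys → 7.5% + 0% municipal = 7.5% → €1.11
Pack of socks €21.96: clothing & footwear → 0% + 0.5% municipal = 0.5% → €0.11
Spiral notebook €4.12: everything else → 7.25% + 0.75% municipal = 8% → €0.33
Bookshelf €211.54: home furniture → 5.5% + 2.5% municipal = 8% → €16.92
Canned tomatoes €2.08: groceries → 4.25% + 0% municipal = 4.25% → €0.09
Nightstand €77.92: home furniture → 5.5% + 2.5% municipal = 8% → €6.23
Cardigan €31.79: clothing & footwear → 0% + 0.5% municipal = 0.5% → €0.16
Card game €22.49: children's toys → 7.5% + 0% municipal = 7.5% → €1.69
Subtotal = €447.06; tax = €32.26; total due = €479.32

€479.32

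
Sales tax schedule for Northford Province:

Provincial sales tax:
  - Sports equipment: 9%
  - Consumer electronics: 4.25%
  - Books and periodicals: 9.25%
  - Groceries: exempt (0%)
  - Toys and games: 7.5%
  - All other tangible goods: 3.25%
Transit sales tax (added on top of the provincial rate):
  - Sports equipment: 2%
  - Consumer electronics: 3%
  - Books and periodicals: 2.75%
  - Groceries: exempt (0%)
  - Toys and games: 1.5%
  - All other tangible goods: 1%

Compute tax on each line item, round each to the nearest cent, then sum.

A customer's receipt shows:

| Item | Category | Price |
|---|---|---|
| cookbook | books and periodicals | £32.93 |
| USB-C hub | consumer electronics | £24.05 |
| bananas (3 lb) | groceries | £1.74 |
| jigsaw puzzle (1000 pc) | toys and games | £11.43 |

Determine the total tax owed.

£6.72

Cookbook £32.93: books and periodicals → 9.25% + 2.75% transit = 12% → £3.95
USB-C hub £24.05: consumer electronics → 4.25% + 3% transit = 7.25% → £1.74
Bananas (3 lb) £1.74: groceries → 0% + 0% transit = 0% → £0.00
Jigsaw puzzle (1000 pc) £11.43: toys and games → 7.5% + 1.5% transit = 9% → £1.03
Total tax = £3.95 + £1.74 + £1.03 = £6.72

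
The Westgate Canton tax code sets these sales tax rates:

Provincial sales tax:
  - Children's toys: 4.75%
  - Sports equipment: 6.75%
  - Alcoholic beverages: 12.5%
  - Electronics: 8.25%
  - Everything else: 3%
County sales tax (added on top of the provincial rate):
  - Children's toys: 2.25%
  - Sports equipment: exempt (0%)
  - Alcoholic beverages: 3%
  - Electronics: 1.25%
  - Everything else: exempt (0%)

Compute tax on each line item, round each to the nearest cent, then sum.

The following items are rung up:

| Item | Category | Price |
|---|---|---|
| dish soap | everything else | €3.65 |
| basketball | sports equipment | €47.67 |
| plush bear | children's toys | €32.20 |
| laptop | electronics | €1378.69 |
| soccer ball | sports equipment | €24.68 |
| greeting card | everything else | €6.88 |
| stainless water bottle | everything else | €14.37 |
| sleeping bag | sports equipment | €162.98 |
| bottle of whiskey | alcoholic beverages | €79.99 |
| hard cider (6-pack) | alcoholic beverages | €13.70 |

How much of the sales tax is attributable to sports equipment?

€15.89

Basketball €47.67: sports equipment → 6.75% + 0% county = 6.75% → €3.22
Soccer ball €24.68: sports equipment → 6.75% + 0% county = 6.75% → €1.67
Sleeping bag €162.98: sports equipment → 6.75% + 0% county = 6.75% → €11.00
Tax on sports equipment = €3.22 + €1.67 + €11.00 = €15.89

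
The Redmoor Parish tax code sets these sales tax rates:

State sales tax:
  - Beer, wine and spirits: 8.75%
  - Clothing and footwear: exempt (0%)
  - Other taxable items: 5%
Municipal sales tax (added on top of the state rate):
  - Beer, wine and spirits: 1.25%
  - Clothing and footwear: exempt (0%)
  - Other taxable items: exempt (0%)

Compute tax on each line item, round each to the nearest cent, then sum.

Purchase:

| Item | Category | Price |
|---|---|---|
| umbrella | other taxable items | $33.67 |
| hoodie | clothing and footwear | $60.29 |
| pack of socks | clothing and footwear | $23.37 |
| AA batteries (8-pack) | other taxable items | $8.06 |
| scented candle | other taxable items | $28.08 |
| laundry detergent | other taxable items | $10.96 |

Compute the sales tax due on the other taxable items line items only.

Umbrella $33.67: other taxable items → 5% + 0% municipal = 5% → $1.68
AA batteries (8-pack) $8.06: other taxable items → 5% + 0% municipal = 5% → $0.40
Scented candle $28.08: other taxable items → 5% + 0% municipal = 5% → $1.40
Laundry detergent $10.96: other taxable items → 5% + 0% municipal = 5% → $0.55
Tax on other taxable items = $1.68 + $0.40 + $1.40 + $0.55 = $4.03

$4.03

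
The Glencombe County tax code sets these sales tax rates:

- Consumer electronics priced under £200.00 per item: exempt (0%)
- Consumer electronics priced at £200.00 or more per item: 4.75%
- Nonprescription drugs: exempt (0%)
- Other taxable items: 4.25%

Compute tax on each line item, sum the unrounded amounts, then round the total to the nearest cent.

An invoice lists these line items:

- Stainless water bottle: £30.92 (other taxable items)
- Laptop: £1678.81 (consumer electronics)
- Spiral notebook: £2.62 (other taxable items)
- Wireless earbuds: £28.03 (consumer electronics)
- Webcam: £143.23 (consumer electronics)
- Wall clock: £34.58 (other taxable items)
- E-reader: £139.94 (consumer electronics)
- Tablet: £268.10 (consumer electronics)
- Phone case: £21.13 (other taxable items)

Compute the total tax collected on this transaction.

£96.27

Stainless water bottle £30.92: other taxable items → 4.25% → £1.3141
Laptop £1678.81: consumer electronics, £200.00 or more → 4.75% → £79.743475
Spiral notebook £2.62: other taxable items → 4.25% → £0.11135
Wireless earbuds £28.03: consumer electronics, under £200.00 → 0% → £0.00
Webcam £143.23: consumer electronics, under £200.00 → 0% → £0.00
Wall clock £34.58: other taxable items → 4.25% → £1.46965
E-reader £139.94: consumer electronics, under £200.00 → 0% → £0.00
Tablet £268.10: consumer electronics, £200.00 or more → 4.75% → £12.73475
Phone case £21.13: other taxable items → 4.25% → £0.898025
Unrounded tax sum = £96.27135 → £96.27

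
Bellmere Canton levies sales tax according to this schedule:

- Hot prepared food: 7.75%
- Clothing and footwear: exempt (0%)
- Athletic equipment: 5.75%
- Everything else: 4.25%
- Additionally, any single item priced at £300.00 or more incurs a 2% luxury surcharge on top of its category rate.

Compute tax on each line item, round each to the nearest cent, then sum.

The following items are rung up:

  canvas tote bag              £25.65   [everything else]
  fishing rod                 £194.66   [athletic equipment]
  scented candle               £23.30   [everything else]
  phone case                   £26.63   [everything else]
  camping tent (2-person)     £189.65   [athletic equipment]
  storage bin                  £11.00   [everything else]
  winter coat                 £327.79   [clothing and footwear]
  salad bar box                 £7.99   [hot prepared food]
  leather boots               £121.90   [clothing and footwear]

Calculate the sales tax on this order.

£32.95

Canvas tote bag £25.65: everything else → 4.25% → £1.09
Fishing rod £194.66: athletic equipment → 5.75% → £11.19
Scented candle £23.30: everything else → 4.25% → £0.99
Phone case £26.63: everything else → 4.25% → £1.13
Camping tent (2-person) £189.65: athletic equipment → 5.75% → £10.90
Storage bin £11.00: everything else → 4.25% → £0.47
Winter coat £327.79: clothing and footwear → 0% + 2% surcharge = 2% → £6.56
Salad bar box £7.99: hot prepared food → 7.75% → £0.62
Leather boots £121.90: clothing and footwear → 0% → £0.00
Total tax = £1.09 + £11.19 + £0.99 + £1.13 + £10.90 + £0.47 + £6.56 + £0.62 = £32.95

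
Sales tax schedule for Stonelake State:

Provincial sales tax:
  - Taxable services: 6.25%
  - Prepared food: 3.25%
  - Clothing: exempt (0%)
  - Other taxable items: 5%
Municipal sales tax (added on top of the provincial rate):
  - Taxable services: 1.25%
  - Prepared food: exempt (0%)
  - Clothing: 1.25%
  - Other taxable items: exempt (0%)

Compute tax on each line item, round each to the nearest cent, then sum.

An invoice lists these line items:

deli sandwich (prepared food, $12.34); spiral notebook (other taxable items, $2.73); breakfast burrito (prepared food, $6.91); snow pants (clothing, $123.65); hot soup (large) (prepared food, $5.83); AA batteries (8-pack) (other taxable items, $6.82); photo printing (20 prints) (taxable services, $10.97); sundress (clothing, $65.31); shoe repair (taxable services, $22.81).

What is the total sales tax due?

$6.19

Deli sandwich $12.34: prepared food → 3.25% + 0% municipal = 3.25% → $0.40
Spiral notebook $2.73: other taxable items → 5% + 0% municipal = 5% → $0.14
Breakfast burrito $6.91: prepared food → 3.25% + 0% municipal = 3.25% → $0.22
Snow pants $123.65: clothing → 0% + 1.25% municipal = 1.25% → $1.55
Hot soup (large) $5.83: prepared food → 3.25% + 0% municipal = 3.25% → $0.19
AA batteries (8-pack) $6.82: other taxable items → 5% + 0% municipal = 5% → $0.34
Photo printing (20 prints) $10.97: taxable services → 6.25% + 1.25% municipal = 7.5% → $0.82
Sundress $65.31: clothing → 0% + 1.25% municipal = 1.25% → $0.82
Shoe repair $22.81: taxable services → 6.25% + 1.25% municipal = 7.5% → $1.71
Total tax = $0.40 + $0.14 + $0.22 + $1.55 + $0.19 + $0.34 + $0.82 + $0.82 + $1.71 = $6.19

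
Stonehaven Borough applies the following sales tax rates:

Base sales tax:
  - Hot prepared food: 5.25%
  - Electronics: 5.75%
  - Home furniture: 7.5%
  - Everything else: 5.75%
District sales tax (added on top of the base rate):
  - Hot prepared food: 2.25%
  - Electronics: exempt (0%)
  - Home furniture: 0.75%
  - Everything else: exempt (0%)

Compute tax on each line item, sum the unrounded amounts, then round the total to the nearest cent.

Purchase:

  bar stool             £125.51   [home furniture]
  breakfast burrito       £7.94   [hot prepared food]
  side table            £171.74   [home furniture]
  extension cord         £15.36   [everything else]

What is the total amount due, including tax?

Bar stool £125.51: home furniture → 7.5% + 0.75% district = 8.25% → £10.354575
Breakfast burrito £7.94: hot prepared food → 5.25% + 2.25% district = 7.5% → £0.5955
Side table £171.74: home furniture → 7.5% + 0.75% district = 8.25% → £14.16855
Extension cord £15.36: everything else → 5.75% + 0% district = 5.75% → £0.8832
Subtotal = £320.55; unrounded tax = £26.001825 → £26.00; total due = £346.55

£346.55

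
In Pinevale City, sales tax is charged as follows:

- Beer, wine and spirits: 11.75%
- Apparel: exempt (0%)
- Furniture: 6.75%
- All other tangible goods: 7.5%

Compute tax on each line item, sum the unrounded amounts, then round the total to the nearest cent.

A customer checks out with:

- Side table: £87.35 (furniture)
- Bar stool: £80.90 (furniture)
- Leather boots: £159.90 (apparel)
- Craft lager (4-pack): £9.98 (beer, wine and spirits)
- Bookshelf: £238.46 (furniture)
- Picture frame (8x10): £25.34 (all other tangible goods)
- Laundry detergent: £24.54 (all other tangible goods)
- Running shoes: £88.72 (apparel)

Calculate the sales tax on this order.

Side table £87.35: furniture → 6.75% → £5.896125
Bar stool £80.90: furniture → 6.75% → £5.46075
Leather boots £159.90: apparel → 0% → £0.00
Craft lager (4-pack) £9.98: beer, wine and spirits → 11.75% → £1.17265
Bookshelf £238.46: furniture → 6.75% → £16.09605
Picture frame (8x10) £25.34: all other tangible goods → 7.5% → £1.9005
Laundry detergent £24.54: all other tangible goods → 7.5% → £1.8405
Running shoes £88.72: apparel → 0% → £0.00
Unrounded tax sum = £32.366575 → £32.37

£32.37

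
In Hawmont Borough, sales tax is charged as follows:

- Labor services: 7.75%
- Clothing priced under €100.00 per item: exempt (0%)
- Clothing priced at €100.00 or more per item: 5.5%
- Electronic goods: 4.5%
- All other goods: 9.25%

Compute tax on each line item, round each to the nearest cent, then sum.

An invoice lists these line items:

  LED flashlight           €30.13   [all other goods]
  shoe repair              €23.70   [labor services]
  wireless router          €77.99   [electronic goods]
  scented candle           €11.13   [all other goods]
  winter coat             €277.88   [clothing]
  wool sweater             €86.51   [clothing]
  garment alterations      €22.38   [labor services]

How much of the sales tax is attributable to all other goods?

€3.82

LED flashlight €30.13: all other goods → 9.25% → €2.79
Scented candle €11.13: all other goods → 9.25% → €1.03
Tax on all other goods = €2.79 + €1.03 = €3.82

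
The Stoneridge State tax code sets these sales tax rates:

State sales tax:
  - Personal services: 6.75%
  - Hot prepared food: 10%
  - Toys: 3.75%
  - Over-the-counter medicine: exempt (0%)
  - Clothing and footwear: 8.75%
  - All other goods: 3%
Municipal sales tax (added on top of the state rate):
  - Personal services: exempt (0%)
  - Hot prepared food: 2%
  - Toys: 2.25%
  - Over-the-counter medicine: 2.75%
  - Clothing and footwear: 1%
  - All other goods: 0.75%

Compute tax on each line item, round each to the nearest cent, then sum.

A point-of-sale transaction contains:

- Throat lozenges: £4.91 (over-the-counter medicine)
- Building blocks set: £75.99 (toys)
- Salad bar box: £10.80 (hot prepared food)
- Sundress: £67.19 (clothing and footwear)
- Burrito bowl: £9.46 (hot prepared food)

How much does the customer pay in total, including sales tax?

Throat lozenges £4.91: over-the-counter medicine → 0% + 2.75% municipal = 2.75% → £0.14
Building blocks set £75.99: toys → 3.75% + 2.25% municipal = 6% → £4.56
Salad bar box £10.80: hot prepared food → 10% + 2% municipal = 12% → £1.30
Sundress £67.19: clothing and footwear → 8.75% + 1% municipal = 9.75% → £6.55
Burrito bowl £9.46: hot prepared food → 10% + 2% municipal = 12% → £1.14
Subtotal = £168.35; tax = £13.69; total due = £182.04

£182.04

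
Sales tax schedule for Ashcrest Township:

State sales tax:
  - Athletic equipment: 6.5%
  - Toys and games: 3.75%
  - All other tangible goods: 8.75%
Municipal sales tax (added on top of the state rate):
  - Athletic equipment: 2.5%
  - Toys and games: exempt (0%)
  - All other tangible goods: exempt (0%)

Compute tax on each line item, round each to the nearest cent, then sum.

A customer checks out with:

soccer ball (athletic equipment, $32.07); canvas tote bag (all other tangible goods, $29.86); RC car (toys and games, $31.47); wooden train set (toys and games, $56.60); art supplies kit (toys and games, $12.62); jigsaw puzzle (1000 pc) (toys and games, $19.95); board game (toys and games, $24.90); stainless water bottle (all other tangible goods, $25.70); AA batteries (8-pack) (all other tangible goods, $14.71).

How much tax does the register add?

Soccer ball $32.07: athletic equipment → 6.5% + 2.5% municipal = 9% → $2.89
Canvas tote bag $29.86: all other tangible goods → 8.75% + 0% municipal = 8.75% → $2.61
RC car $31.47: toys and games → 3.75% + 0% municipal = 3.75% → $1.18
Wooden train set $56.60: toys and games → 3.75% + 0% municipal = 3.75% → $2.12
Art supplies kit $12.62: toys and games → 3.75% + 0% municipal = 3.75% → $0.47
Jigsaw puzzle (1000 pc) $19.95: toys and games → 3.75% + 0% municipal = 3.75% → $0.75
Board game $24.90: toys and games → 3.75% + 0% municipal = 3.75% → $0.93
Stainless water bottle $25.70: all other tangible goods → 8.75% + 0% municipal = 8.75% → $2.25
AA batteries (8-pack) $14.71: all other tangible goods → 8.75% + 0% municipal = 8.75% → $1.29
Total tax = $2.89 + $2.61 + $1.18 + $2.12 + $0.47 + $0.75 + $0.93 + $2.25 + $1.29 = $14.49

$14.49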